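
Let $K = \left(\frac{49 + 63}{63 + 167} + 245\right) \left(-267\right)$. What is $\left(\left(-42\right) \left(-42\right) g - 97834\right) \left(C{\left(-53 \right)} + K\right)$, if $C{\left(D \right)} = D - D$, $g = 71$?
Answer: $- \frac{41321545314}{23} \approx -1.7966 \cdot 10^{9}$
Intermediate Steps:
$C{\left(D \right)} = 0$
$K = - \frac{7537677}{115}$ ($K = \left(\frac{112}{230} + 245\right) \left(-267\right) = \left(112 \cdot \frac{1}{230} + 245\right) \left(-267\right) = \left(\frac{56}{115} + 245\right) \left(-267\right) = \frac{28231}{115} \left(-267\right) = - \frac{7537677}{115} \approx -65545.0$)
$\left(\left(-42\right) \left(-42\right) g - 97834\right) \left(C{\left(-53 \right)} + K\right) = \left(\left(-42\right) \left(-42\right) 71 - 97834\right) \left(0 - \frac{7537677}{115}\right) = \left(1764 \cdot 71 - 97834\right) \left(- \frac{7537677}{115}\right) = \left(125244 - 97834\right) \left(- \frac{7537677}{115}\right) = 27410 \left(- \frac{7537677}{115}\right) = - \frac{41321545314}{23}$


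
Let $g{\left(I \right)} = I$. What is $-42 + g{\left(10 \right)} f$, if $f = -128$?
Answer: $-1322$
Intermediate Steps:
$-42 + g{\left(10 \right)} f = -42 + 10 \left(-128\right) = -42 - 1280 = -1322$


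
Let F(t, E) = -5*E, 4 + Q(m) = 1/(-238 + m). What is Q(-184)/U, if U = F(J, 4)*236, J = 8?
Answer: 1689/1991840 ≈ 0.00084796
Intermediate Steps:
Q(m) = -4 + 1/(-238 + m)
U = -4720 (U = -5*4*236 = -20*236 = -4720)
Q(-184)/U = ((953 - 4*(-184))/(-238 - 184))/(-4720) = ((953 + 736)/(-422))*(-1/4720) = -1/422*1689*(-1/4720) = -1689/422*(-1/4720) = 1689/1991840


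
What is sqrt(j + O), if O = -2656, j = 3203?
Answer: sqrt(547) ≈ 23.388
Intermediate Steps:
sqrt(j + O) = sqrt(3203 - 2656) = sqrt(547)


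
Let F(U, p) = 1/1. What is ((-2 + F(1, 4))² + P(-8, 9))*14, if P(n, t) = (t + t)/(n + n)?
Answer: -7/4 ≈ -1.7500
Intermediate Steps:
F(U, p) = 1
P(n, t) = t/n (P(n, t) = (2*t)/((2*n)) = (2*t)*(1/(2*n)) = t/n)
((-2 + F(1, 4))² + P(-8, 9))*14 = ((-2 + 1)² + 9/(-8))*14 = ((-1)² + 9*(-⅛))*14 = (1 - 9/8)*14 = -⅛*14 = -7/4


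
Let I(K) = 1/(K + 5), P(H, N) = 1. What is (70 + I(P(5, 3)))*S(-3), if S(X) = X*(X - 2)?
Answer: 2105/2 ≈ 1052.5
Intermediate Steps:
I(K) = 1/(5 + K)
S(X) = X*(-2 + X)
(70 + I(P(5, 3)))*S(-3) = (70 + 1/(5 + 1))*(-3*(-2 - 3)) = (70 + 1/6)*(-3*(-5)) = (70 + ⅙)*15 = (421/6)*15 = 2105/2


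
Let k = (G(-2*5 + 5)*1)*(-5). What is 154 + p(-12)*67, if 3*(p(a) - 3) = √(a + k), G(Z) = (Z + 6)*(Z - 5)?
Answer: 355 + 67*√38/3 ≈ 492.67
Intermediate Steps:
G(Z) = (-5 + Z)*(6 + Z) (G(Z) = (6 + Z)*(-5 + Z) = (-5 + Z)*(6 + Z))
k = 50 (k = ((-30 + (-2*5 + 5) + (-2*5 + 5)²)*1)*(-5) = ((-30 + (-10 + 5) + (-10 + 5)²)*1)*(-5) = ((-30 - 5 + (-5)²)*1)*(-5) = ((-30 - 5 + 25)*1)*(-5) = -10*1*(-5) = -10*(-5) = 50)
p(a) = 3 + √(50 + a)/3 (p(a) = 3 + √(a + 50)/3 = 3 + √(50 + a)/3)
154 + p(-12)*67 = 154 + (3 + √(50 - 12)/3)*67 = 154 + (3 + √38/3)*67 = 154 + (201 + 67*√38/3) = 355 + 67*√38/3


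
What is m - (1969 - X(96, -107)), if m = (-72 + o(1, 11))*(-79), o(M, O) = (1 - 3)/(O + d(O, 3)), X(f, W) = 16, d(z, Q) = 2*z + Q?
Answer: 67309/18 ≈ 3739.4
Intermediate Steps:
d(z, Q) = Q + 2*z
o(M, O) = -2/(3 + 3*O) (o(M, O) = (1 - 3)/(O + (3 + 2*O)) = -2/(3 + 3*O))
m = 102463/18 (m = (-72 - 2/(3 + 3*11))*(-79) = (-72 - 2/(3 + 33))*(-79) = (-72 - 2/36)*(-79) = (-72 - 2*1/36)*(-79) = (-72 - 1/18)*(-79) = -1297/18*(-79) = 102463/18 ≈ 5692.4)
m - (1969 - X(96, -107)) = 102463/18 - (1969 - 1*16) = 102463/18 - (1969 - 16) = 102463/18 - 1*1953 = 102463/18 - 1953 = 67309/18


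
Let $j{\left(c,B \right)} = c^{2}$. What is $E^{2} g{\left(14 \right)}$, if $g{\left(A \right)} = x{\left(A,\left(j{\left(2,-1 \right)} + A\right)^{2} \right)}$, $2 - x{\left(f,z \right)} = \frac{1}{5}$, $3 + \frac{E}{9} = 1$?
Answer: $\frac{2916}{5} \approx 583.2$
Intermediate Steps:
$E = -18$ ($E = -27 + 9 \cdot 1 = -27 + 9 = -18$)
$x{\left(f,z \right)} = \frac{9}{5}$ ($x{\left(f,z \right)} = 2 - \frac{1}{5} = \frac{9}{5}$)
$g{\left(A \right)} = \frac{9}{5}$
$E^{2} g{\left(14 \right)} = \left(-18\right)^{2} \cdot \frac{9}{5} = 324 \cdot \frac{9}{5} = \frac{2916}{5}$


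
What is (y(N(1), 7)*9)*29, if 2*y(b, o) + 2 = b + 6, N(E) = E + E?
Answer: 783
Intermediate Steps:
N(E) = 2*E
y(b, o) = 2 + b/2 (y(b, o) = -1 + (b + 6)/2 = -1 + (6 + b)/2 = -1 + (3 + b/2) = 2 + b/2)
(y(N(1), 7)*9)*29 = ((2 + (2*1)/2)*9)*29 = ((2 + (½)*2)*9)*29 = ((2 + 1)*9)*29 = (3*9)*29 = 27*29 = 783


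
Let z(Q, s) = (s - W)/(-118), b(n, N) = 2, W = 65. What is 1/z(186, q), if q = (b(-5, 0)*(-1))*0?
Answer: 118/65 ≈ 1.8154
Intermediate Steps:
q = 0 (q = (2*(-1))*0 = -2*0 = 0)
z(Q, s) = 65/118 - s/118 (z(Q, s) = (s - 1*65)/(-118) = (s - 65)*(-1/118) = (-65 + s)*(-1/118) = 65/118 - s/118)
1/z(186, q) = 1/(65/118 - 1/118*0) = 1/(65/118 + 0) = 1/(65/118) = 118/65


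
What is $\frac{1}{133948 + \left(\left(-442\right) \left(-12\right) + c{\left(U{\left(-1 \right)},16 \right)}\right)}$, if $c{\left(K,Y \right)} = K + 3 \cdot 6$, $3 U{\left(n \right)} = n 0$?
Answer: $\frac{1}{139270} \approx 7.1803 \cdot 10^{-6}$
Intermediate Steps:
$U{\left(n \right)} = 0$ ($U{\left(n \right)} = \frac{n 0}{3} = \frac{1}{3} \cdot 0 = 0$)
$c{\left(K,Y \right)} = 18 + K$ ($c{\left(K,Y \right)} = K + 18 = 18 + K$)
$\frac{1}{133948 + \left(\left(-442\right) \left(-12\right) + c{\left(U{\left(-1 \right)},16 \right)}\right)} = \frac{1}{133948 + \left(\left(-442\right) \left(-12\right) + \left(18 + 0\right)\right)} = \frac{1}{133948 + \left(5304 + 18\right)} = \frac{1}{133948 + 5322} = \frac{1}{139270}$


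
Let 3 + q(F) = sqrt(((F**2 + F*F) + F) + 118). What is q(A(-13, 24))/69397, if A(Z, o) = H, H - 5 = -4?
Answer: 8/69397 ≈ 0.00011528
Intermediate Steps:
H = 1 (H = 5 - 4 = 1)
A(Z, o) = 1
q(F) = -3 + sqrt(118 + F + 2*F**2) (q(F) = -3 + sqrt(((F**2 + F*F) + F) + 118) = -3 + sqrt(((F**2 + F**2) + F) + 118) = -3 + sqrt((2*F**2 + F) + 118) = -3 + sqrt((F + 2*F**2) + 118) = -3 + sqrt(118 + F + 2*F**2))
q(A(-13, 24))/69397 = (-3 + sqrt(118 + 1 + 2*1**2))/69397 = (-3 + sqrt(118 + 1 + 2*1))*(1/69397) = (-3 + sqrt(118 + 1 + 2))*(1/69397) = (-3 + sqrt(121))*(1/69397) = (-3 + 11)*(1/69397) = 8*(1/69397) = 8/69397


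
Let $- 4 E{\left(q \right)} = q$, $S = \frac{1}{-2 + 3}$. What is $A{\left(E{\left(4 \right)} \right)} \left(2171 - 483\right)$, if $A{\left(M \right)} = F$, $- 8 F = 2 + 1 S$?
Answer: $-633$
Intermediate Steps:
$S = 1$ ($S = 1^{-1} = 1$)
$E{\left(q \right)} = - \frac{q}{4}$
$F = - \frac{3}{8}$ ($F = - \frac{2 + 1 \cdot 1}{8} = - \frac{2 + 1}{8} = \left(- \frac{1}{8}\right) 3 = - \frac{3}{8} \approx -0.375$)
$A{\left(M \right)} = - \frac{3}{8}$
$A{\left(E{\left(4 \right)} \right)} \left(2171 - 483\right) = - \frac{3 \left(2171 - 483\right)}{8} = \left(- \frac{3}{8}\right) 1688 = -633$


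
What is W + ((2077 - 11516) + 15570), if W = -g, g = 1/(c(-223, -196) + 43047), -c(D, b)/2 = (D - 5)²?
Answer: 373506652/60921 ≈ 6131.0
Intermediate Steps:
c(D, b) = -2*(-5 + D)² (c(D, b) = -2*(D - 5)² = -2*(-5 + D)²)
g = -1/60921 (g = 1/(-2*(-5 - 223)² + 43047) = 1/(-2*(-228)² + 43047) = 1/(-2*51984 + 43047) = 1/(-103968 + 43047) = 1/(-60921) = -1/60921 ≈ -1.6415e-5)
W = 1/60921 (W = -1*(-1/60921) = 1/60921 ≈ 1.6415e-5)
W + ((2077 - 11516) + 15570) = 1/60921 + ((2077 - 11516) + 15570) = 1/60921 + (-9439 + 15570) = 1/60921 + 6131 = 373506652/60921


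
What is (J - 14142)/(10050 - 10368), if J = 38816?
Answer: -12337/159 ≈ -77.591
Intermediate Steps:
(J - 14142)/(10050 - 10368) = (38816 - 14142)/(10050 - 10368) = 24674/(-318) = 24674*(-1/318) = -12337/159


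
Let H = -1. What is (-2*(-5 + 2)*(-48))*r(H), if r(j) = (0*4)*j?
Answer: 0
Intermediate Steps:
r(j) = 0 (r(j) = 0*j = 0)
(-2*(-5 + 2)*(-48))*r(H) = (-2*(-5 + 2)*(-48))*0 = (-2*(-3)*(-48))*0 = (6*(-48))*0 = -288*0 = 0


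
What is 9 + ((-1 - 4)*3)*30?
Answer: -441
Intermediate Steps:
9 + ((-1 - 4)*3)*30 = 9 - 5*3*30 = 9 - 15*30 = 9 - 450 = -441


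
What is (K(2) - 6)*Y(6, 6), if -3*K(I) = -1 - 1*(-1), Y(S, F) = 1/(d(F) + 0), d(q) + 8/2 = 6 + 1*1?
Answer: -2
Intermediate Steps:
d(q) = 3 (d(q) = -4 + (6 + 1*1) = -4 + (6 + 1) = -4 + 7 = 3)
Y(S, F) = 1/3 (Y(S, F) = 1/(3 + 0) = 1/3)
K(I) = 0 (K(I) = -(-1 - 1*(-1))/3 = -(-1 + 1)/3 = -1/3*0 = 0)
(K(2) - 6)*Y(6, 6) = (0 - 6)*(1/3) = -6*1/3 = -2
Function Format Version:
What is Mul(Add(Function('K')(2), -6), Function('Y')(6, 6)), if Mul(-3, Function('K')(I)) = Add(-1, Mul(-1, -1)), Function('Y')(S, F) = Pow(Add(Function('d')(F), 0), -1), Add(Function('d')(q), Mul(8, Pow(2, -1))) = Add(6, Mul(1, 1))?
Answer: -2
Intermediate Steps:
Function('d')(q) = 3 (Function('d')(q) = Add(-4, Add(6, Mul(1, 1))) = Add(-4, Add(6, 1)) = Add(-4, 7) = 3)
Function('Y')(S, F) = Rational(1, 3) (Function('Y')(S, F) = Pow(Add(3, 0), -1) = Pow(3, -1) = Rational(1, 3))
Function('K')(I) = 0 (Function('K')(I) = Mul(Rational(-1, 3), Add(-1, Mul(-1, -1))) = Mul(Rational(-1, 3), Add(-1, 1)) = Mul(Rational(-1, 3), 0) = 0)
Mul(Add(Function('K')(2), -6), Function('Y')(6, 6)) = Mul(Add(0, -6), Rational(1, 3)) = Mul(-6, Rational(1, 3)) = -2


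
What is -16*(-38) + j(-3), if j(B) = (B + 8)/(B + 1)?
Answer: 1211/2 ≈ 605.50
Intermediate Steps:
j(B) = (8 + B)/(1 + B)
-16*(-38) + j(-3) = -16*(-38) + (8 - 3)/(1 - 3) = 608 + 5/(-2) = 608 - ½*5 = 608 - 5/2 = 1211/2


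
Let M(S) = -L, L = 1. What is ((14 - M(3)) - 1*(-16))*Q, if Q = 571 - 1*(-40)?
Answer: 18941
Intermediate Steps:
M(S) = -1 (M(S) = -1*1 = -1)
Q = 611 (Q = 571 + 40 = 611)
((14 - M(3)) - 1*(-16))*Q = ((14 - 1*(-1)) - 1*(-16))*611 = ((14 + 1) + 16)*611 = (15 + 16)*611 = 31*611 = 18941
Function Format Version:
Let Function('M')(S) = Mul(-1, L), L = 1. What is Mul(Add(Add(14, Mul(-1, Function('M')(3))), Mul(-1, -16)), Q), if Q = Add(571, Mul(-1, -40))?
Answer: 18941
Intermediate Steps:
Function('M')(S) = -1 (Function('M')(S) = Mul(-1, 1) = -1)
Q = 611 (Q = Add(571, 40) = 611)
Mul(Add(Add(14, Mul(-1, Function('M')(3))), Mul(-1, -16)), Q) = Mul(Add(Add(14, Mul(-1, -1)), Mul(-1, -16)), 611) = Mul(Add(Add(14, 1), 16), 611) = Mul(Add(15, 16), 611) = Mul(31, 611) = 18941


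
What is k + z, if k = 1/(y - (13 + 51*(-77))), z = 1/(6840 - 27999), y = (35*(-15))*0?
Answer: 17245/82816326 ≈ 0.00020823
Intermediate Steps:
y = 0 (y = -525*0 = 0)
z = -1/21159 (z = 1/(-21159) = -1/21159 ≈ -4.7261e-5)
k = 1/3914 (k = 1/(0 - (13 + 51*(-77))) = 1/(0 - (13 - 3927)) = 1/(0 - 1*(-3914)) = 1/(0 + 3914) = 1/3914 ≈ 0.00025549)
k + z = 1/3914 - 1/21159 = 17245/82816326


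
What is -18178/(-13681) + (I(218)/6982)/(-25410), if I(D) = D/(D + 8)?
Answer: 364425745027451/274271572126860 ≈ 1.3287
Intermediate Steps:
I(D) = D/(8 + D)
-18178/(-13681) + (I(218)/6982)/(-25410) = -18178/(-13681) + ((218/(8 + 218))/6982)/(-25410) = -18178*(-1/13681) + ((218/226)*(1/6982))*(-1/25410) = 18178/13681 + ((218*(1/226))*(1/6982))*(-1/25410) = 18178/13681 + ((109/113)*(1/6982))*(-1/25410) = 18178/13681 + (109/788966)*(-1/25410) = 18178/13681 - 109/20047626060 = 364425745027451/274271572126860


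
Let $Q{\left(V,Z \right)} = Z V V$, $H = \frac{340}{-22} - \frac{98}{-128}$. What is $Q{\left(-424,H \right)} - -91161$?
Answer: $- \frac{28045098}{11} \approx -2.5496 \cdot 10^{6}$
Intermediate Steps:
$H = - \frac{10341}{704}$ ($H = 340 \left(- \frac{1}{22}\right) - - \frac{49}{64} = - \frac{170}{11} + \frac{49}{64} = - \frac{10341}{704} \approx -14.689$)
$Q{\left(V,Z \right)} = Z V^{2}$ ($Q{\left(V,Z \right)} = V Z V = Z V^{2}$)
$Q{\left(-424,H \right)} - -91161 = - \frac{10341 \left(-424\right)^{2}}{704} - -91161 = \left(- \frac{10341}{704}\right) 179776 + 91161 = - \frac{29047869}{11} + 91161 = - \frac{28045098}{11}$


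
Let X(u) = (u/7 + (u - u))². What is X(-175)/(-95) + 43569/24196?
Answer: -2196689/459724 ≈ -4.7783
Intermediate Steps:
X(u) = u²/49 (X(u) = (u*(⅐) + 0)² = (u/7 + 0)² = (u/7)² = u²/49)
X(-175)/(-95) + 43569/24196 = ((1/49)*(-175)²)/(-95) + 43569/24196 = ((1/49)*30625)*(-1/95) + 43569*(1/24196) = 625*(-1/95) + 43569/24196 = -125/19 + 43569/24196 = -2196689/459724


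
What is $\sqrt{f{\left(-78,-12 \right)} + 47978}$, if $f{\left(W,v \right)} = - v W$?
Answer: $\sqrt{47042} \approx 216.89$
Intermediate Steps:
$f{\left(W,v \right)} = - W v$
$\sqrt{f{\left(-78,-12 \right)} + 47978} = \sqrt{\left(-1\right) \left(-78\right) \left(-12\right) + 47978} = \sqrt{-936 + 47978} = \sqrt{47042}$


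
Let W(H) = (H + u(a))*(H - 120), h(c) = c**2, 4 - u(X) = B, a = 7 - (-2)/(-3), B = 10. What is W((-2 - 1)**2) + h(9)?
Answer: -252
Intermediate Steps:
a = 19/3 (a = 7 - (-2)*(-1)/3 = 7 - 1*2/3 = 7 - 2/3 = 19/3 ≈ 6.3333)
u(X) = -6 (u(X) = 4 - 1*10 = 4 - 10 = -6)
W(H) = (-120 + H)*(-6 + H) (W(H) = (H - 6)*(H - 120) = (-6 + H)*(-120 + H) = (-120 + H)*(-6 + H))
W((-2 - 1)**2) + h(9) = (720 + ((-2 - 1)**2)**2 - 126*(-2 - 1)**2) + 9**2 = (720 + ((-3)**2)**2 - 126*(-3)**2) + 81 = (720 + 9**2 - 126*9) + 81 = (720 + 81 - 1134) + 81 = -333 + 81 = -252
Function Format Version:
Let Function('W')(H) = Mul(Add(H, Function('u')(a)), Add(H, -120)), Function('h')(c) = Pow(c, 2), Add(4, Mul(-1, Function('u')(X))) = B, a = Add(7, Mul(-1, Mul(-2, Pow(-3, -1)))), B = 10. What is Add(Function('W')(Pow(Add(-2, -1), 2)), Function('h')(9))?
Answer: -252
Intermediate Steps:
a = Rational(19, 3) (a = Add(7, Mul(-1, Mul(-2, Rational(-1, 3)))) = Add(7, Mul(-1, Rational(2, 3))) = Add(7, Rational(-2, 3)) = Rational(19, 3) ≈ 6.3333)
Function('u')(X) = -6 (Function('u')(X) = Add(4, Mul(-1, 10)) = Add(4, -10) = -6)
Function('W')(H) = Mul(Add(-120, H), Add(-6, H)) (Function('W')(H) = Mul(Add(H, -6), Add(H, -120)) = Mul(Add(-6, H), Add(-120, H)) = Mul(Add(-120, H), Add(-6, H)))
Add(Function('W')(Pow(Add(-2, -1), 2)), Function('h')(9)) = Add(Add(720, Pow(Pow(Add(-2, -1), 2), 2), Mul(-126, Pow(Add(-2, -1), 2))), Pow(9, 2)) = Add(Add(720, Pow(Pow(-3, 2), 2), Mul(-126, Pow(-3, 2))), 81) = Add(Add(720, Pow(9, 2), Mul(-126, 9)), 81) = Add(Add(720, 81, -1134), 81) = Add(-333, 81) = -252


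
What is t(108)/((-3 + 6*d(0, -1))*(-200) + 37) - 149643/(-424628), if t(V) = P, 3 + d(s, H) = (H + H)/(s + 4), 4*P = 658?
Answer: 88649/229412 ≈ 0.38642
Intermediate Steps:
P = 329/2 (P = (1/4)*658 = 329/2 ≈ 164.50)
d(s, H) = -3 + 2*H/(4 + s) (d(s, H) = -3 + (H + H)/(s + 4) = -3 + (2*H)/(4 + s) = -3 + 2*H/(4 + s))
t(V) = 329/2
t(108)/((-3 + 6*d(0, -1))*(-200) + 37) - 149643/(-424628) = 329/(2*((-3 + 6*((-12 - 3*0 + 2*(-1))/(4 + 0)))*(-200) + 37)) - 149643/(-424628) = 329/(2*((-3 + 6*((-12 + 0 - 2)/4))*(-200) + 37)) - 149643*(-1/424628) = 329/(2*((-3 + 6*((1/4)*(-14)))*(-200) + 37)) + 117/332 = 329/(2*((-3 + 6*(-7/2))*(-200) + 37)) + 117/332 = 329/(2*((-3 - 21)*(-200) + 37)) + 117/332 = 329/(2*(-24*(-200) + 37)) + 117/332 = 329/(2*(4800 + 37)) + 117/332 = (329/2)/4837 + 117/332 = (329/2)*(1/4837) + 117/332 = 47/1382 + 117/332 = 88649/229412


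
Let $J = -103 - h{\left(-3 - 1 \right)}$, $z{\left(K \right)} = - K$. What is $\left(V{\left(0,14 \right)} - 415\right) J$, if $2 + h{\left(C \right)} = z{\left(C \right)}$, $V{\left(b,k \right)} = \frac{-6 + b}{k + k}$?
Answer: $\frac{87195}{2} \approx 43598.0$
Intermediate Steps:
$V{\left(b,k \right)} = \frac{-6 + b}{2 k}$
$h{\left(C \right)} = -2 - C$
$J = -105$ ($J = -103 - \left(-2 - \left(-3 - 1\right)\right) = -103 - \left(-2 - -4\right) = -103 - \left(-2 + 4\right) = -103 - 2 = -105$)
$\left(V{\left(0,14 \right)} - 415\right) J = \left(\frac{-6 + 0}{2 \cdot 14} - 415\right) \left(-105\right) = \left(\frac{1}{2} \cdot \frac{1}{14} \left(-6\right) - 415\right) \left(-105\right) = \left(- \frac{3}{14} - 415\right) \left(-105\right) = \left(- \frac{5813}{14}\right) \left(-105\right) = \frac{87195}{2}$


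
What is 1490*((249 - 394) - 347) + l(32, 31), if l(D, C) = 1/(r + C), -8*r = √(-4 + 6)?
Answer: -22542942088/30751 + 4*√2/30751 ≈ -7.3308e+5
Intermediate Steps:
r = -√2/8 (r = -√(-4 + 6)/8 = -√2/8 ≈ -0.17678)
l(D, C) = 1/(C - √2/8) (l(D, C) = 1/(-√2/8 + C) = 1/(C - √2/8))
1490*((249 - 394) - 347) + l(32, 31) = 1490*((249 - 394) - 347) + 8/(-√2 + 8*31) = 1490*(-145 - 347) + 8/(-√2 + 248) = 1490*(-492) + 8/(248 - √2) = -733080 + 8/(248 - √2)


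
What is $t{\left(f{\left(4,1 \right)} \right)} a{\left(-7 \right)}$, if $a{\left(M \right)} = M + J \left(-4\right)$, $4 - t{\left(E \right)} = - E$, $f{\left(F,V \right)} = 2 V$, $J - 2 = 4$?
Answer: $-186$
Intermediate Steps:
$J = 6$ ($J = 2 + 4 = 6$)
$t{\left(E \right)} = 4 + E$ ($t{\left(E \right)} = 4 - - E = 4 + E$)
$a{\left(M \right)} = -24 + M$ ($a{\left(M \right)} = M + 6 \left(-4\right) = M - 24 = -24 + M$)
$t{\left(f{\left(4,1 \right)} \right)} a{\left(-7 \right)} = \left(4 + 2 \cdot 1\right) \left(-24 - 7\right) = \left(4 + 2\right) \left(-31\right) = 6 \left(-31\right) = -186$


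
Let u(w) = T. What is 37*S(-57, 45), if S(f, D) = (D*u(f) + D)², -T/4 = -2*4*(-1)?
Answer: 72002925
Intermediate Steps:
T = -32 (T = -4*(-2*4)*(-1) = -(-32)*(-1) = -4*8 = -32)
u(w) = -32
S(f, D) = 961*D² (S(f, D) = (D*(-32) + D)² = (-32*D + D)² = (-31*D)² = 961*D²)
37*S(-57, 45) = 37*(961*45²) = 37*(961*2025) = 37*1946025 = 72002925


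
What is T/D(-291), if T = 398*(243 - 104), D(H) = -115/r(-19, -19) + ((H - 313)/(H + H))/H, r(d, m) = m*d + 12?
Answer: -1747401411186/9850961 ≈ -1.7738e+5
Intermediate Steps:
r(d, m) = 12 + d*m (r(d, m) = d*m + 12 = 12 + d*m)
D(H) = -115/373 + (-313 + H)/(2*H**2) (D(H) = -115/(12 - 19*(-19)) + ((H - 313)/(H + H))/H = -115/(12 + 361) + ((-313 + H)/((2*H)))/H = -115/373 + ((-313 + H)*(1/(2*H)))/H = -115*1/373 + ((-313 + H)/(2*H))/H = -115/373 + (-313 + H)/(2*H**2))
T = 55322 (T = 398*139 = 55322)
T/D(-291) = 55322/(((1/746)*(-116749 - 230*(-291)**2 + 373*(-291))/(-291)**2)) = 55322/(((1/746)*(1/84681)*(-116749 - 230*84681 - 108543))) = 55322/(((1/746)*(1/84681)*(-116749 - 19476630 - 108543))) = 55322/(((1/746)*(1/84681)*(-19701922))) = 55322/(-9850961/31586013) = 55322*(-31586013/9850961) = -1747401411186/9850961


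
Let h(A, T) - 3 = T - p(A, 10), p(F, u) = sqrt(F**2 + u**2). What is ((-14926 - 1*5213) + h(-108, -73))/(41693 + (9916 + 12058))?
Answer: -20209/63667 - 2*sqrt(2941)/63667 ≈ -0.31912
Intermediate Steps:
h(A, T) = 3 + T - sqrt(100 + A**2) (h(A, T) = 3 + (T - sqrt(A**2 + 10**2)) = 3 + (T - sqrt(A**2 + 100)) = 3 + (T - sqrt(100 + A**2)) = 3 + T - sqrt(100 + A**2))
((-14926 - 1*5213) + h(-108, -73))/(41693 + (9916 + 12058)) = ((-14926 - 1*5213) + (3 - 73 - sqrt(100 + (-108)**2)))/(41693 + (9916 + 12058)) = ((-14926 - 5213) + (3 - 73 - sqrt(100 + 11664)))/(41693 + 21974) = (-20139 + (3 - 73 - sqrt(11764)))/63667 = (-20139 + (3 - 73 - 2*sqrt(2941)))*(1/63667) = (-20139 + (-70 - 2*sqrt(2941)))*(1/63667) = (-20209 - 2*sqrt(2941))*(1/63667) = -20209/63667 - 2*sqrt(2941)/63667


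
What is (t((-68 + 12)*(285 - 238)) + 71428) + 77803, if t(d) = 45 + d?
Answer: 146644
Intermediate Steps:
(t((-68 + 12)*(285 - 238)) + 71428) + 77803 = ((45 + (-68 + 12)*(285 - 238)) + 71428) + 77803 = ((45 - 56*47) + 71428) + 77803 = ((45 - 2632) + 71428) + 77803 = (-2587 + 71428) + 77803 = 68841 + 77803 = 146644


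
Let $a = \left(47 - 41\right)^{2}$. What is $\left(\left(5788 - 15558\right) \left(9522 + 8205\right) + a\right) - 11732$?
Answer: $-173204486$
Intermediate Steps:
$a = 36$ ($a = 6^{2} = 36$)
$\left(\left(5788 - 15558\right) \left(9522 + 8205\right) + a\right) - 11732 = \left(\left(5788 - 15558\right) \left(9522 + 8205\right) + 36\right) - 11732 = \left(\left(-9770\right) 17727 + 36\right) - 11732 = \left(-173192790 + 36\right) - 11732 = -173192754 - 11732 = -173204486$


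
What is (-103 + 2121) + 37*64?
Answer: 4386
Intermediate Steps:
(-103 + 2121) + 37*64 = 2018 + 2368 = 4386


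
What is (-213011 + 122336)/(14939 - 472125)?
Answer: 90675/457186 ≈ 0.19833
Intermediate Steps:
(-213011 + 122336)/(14939 - 472125) = -90675/(-457186) = -90675*(-1/457186) = 90675/457186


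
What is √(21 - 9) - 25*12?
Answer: -300 + 2*√3 ≈ -296.54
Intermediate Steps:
√(21 - 9) - 25*12 = √12 - 300 = 2*√3 - 300 = -300 + 2*√3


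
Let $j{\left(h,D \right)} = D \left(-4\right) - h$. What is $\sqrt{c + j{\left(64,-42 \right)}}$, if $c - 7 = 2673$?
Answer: $4 \sqrt{174} \approx 52.764$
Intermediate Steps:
$c = 2680$ ($c = 7 + 2673 = 2680$)
$j{\left(h,D \right)} = - h - 4 D$ ($j{\left(h,D \right)} = - 4 D - h = - h - 4 D$)
$\sqrt{c + j{\left(64,-42 \right)}} = \sqrt{2680 - -104} = \sqrt{2680 + \left(-64 + 168\right)} = \sqrt{2680 + 104} = \sqrt{2784} = 4 \sqrt{174}$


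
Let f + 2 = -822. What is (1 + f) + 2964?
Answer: 2141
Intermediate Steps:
f = -824 (f = -2 - 822 = -824)
(1 + f) + 2964 = (1 - 824) + 2964 = -823 + 2964 = 2141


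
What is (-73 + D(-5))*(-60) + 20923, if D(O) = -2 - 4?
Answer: 25663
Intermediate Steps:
D(O) = -6
(-73 + D(-5))*(-60) + 20923 = (-73 - 6)*(-60) + 20923 = -79*(-60) + 20923 = 4740 + 20923 = 25663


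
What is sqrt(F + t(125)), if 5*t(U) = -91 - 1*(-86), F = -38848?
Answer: I*sqrt(38849) ≈ 197.1*I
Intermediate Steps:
t(U) = -1 (t(U) = (-91 - 1*(-86))/5 = (-91 + 86)/5 = (1/5)*(-5) = -1)
sqrt(F + t(125)) = sqrt(-38848 - 1) = sqrt(-38849) = I*sqrt(38849)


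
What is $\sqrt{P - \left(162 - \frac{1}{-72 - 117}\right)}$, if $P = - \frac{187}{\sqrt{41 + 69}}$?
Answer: $\frac{\sqrt{-64299900 - 674730 \sqrt{110}}}{630} \approx 13.41 i$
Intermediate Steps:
$P = - \frac{17 \sqrt{110}}{10}$ ($P = - \frac{187}{\sqrt{110}} = - 187 \frac{\sqrt{110}}{110} = - \frac{17 \sqrt{110}}{10} \approx -17.83$)
$\sqrt{P - \left(162 - \frac{1}{-72 - 117}\right)} = \sqrt{- \frac{17 \sqrt{110}}{10} - \left(162 - \frac{1}{-72 - 117}\right)} = \sqrt{- \frac{17 \sqrt{110}}{10} - \left(162 + \frac{1}{189}\right)} = \sqrt{- \frac{17 \sqrt{110}}{10} - \frac{30619}{189}} = \sqrt{- \frac{30619}{189} - \frac{17 \sqrt{110}}{10}}$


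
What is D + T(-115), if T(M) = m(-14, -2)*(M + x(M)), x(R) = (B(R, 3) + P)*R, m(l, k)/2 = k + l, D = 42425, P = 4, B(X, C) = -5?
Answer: 42425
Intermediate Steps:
m(l, k) = 2*k + 2*l (m(l, k) = 2*(k + l) = 2*k + 2*l)
x(R) = -R (x(R) = (-5 + 4)*R = -R)
T(M) = 0 (T(M) = (2*(-2) + 2*(-14))*(M - M) = (-4 - 28)*0 = -32*0 = 0)
D + T(-115) = 42425 + 0 = 42425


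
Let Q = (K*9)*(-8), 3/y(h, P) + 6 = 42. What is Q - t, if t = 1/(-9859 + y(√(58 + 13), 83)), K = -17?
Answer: 144807780/118307 ≈ 1224.0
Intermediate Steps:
y(h, P) = 1/12 (y(h, P) = 3/(-6 + 42) = 3/36 = 3*(1/36) = 1/12)
Q = 1224 (Q = -17*9*(-8) = -153*(-8) = 1224)
t = -12/118307 (t = 1/(-9859 + 1/12) = 1/(-118307/12) = -12/118307 ≈ -0.00010143)
Q - t = 1224 - 1*(-12/118307) = 1224 + 12/118307 = 144807780/118307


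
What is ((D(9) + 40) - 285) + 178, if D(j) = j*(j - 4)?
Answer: -22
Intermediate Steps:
D(j) = j*(-4 + j)
((D(9) + 40) - 285) + 178 = ((9*(-4 + 9) + 40) - 285) + 178 = ((9*5 + 40) - 285) + 178 = ((45 + 40) - 285) + 178 = (85 - 285) + 178 = -200 + 178 = -22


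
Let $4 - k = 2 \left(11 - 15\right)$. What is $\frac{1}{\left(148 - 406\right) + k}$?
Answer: $- \frac{1}{246} \approx -0.004065$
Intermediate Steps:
$k = 12$ ($k = 4 - 2 \left(11 - 15\right) = 4 - 2 \left(-4\right) = 4 - -8 = 4 + 8 = 12$)
$\frac{1}{\left(148 - 406\right) + k} = \frac{1}{\left(148 - 406\right) + 12} = \frac{1}{-258 + 12} = \frac{1}{-246} = - \frac{1}{246}$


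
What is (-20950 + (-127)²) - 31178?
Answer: -35999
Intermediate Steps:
(-20950 + (-127)²) - 31178 = (-20950 + 16129) - 31178 = -4821 - 31178 = -35999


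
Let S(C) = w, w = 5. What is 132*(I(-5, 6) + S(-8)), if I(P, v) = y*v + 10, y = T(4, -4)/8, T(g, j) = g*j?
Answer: 396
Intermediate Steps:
S(C) = 5
y = -2 (y = (4*(-4))/8 = -16*⅛ = -2)
I(P, v) = 10 - 2*v (I(P, v) = -2*v + 10 = 10 - 2*v)
132*(I(-5, 6) + S(-8)) = 132*((10 - 2*6) + 5) = 132*((10 - 12) + 5) = 132*(-2 + 5) = 132*3 = 396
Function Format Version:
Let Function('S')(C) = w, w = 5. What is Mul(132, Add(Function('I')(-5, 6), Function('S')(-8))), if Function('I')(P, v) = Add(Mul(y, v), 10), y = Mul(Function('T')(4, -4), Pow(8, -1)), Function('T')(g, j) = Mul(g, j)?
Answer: 396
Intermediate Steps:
Function('S')(C) = 5
y = -2 (y = Mul(Mul(4, -4), Pow(8, -1)) = Mul(-16, Rational(1, 8)) = -2)
Function('I')(P, v) = Add(10, Mul(-2, v)) (Function('I')(P, v) = Add(Mul(-2, v), 10) = Add(10, Mul(-2, v)))
Mul(132, Add(Function('I')(-5, 6), Function('S')(-8))) = Mul(132, Add(Add(10, Mul(-2, 6)), 5)) = Mul(132, Add(Add(10, -12), 5)) = Mul(132, Add(-2, 5)) = Mul(132, 3) = 396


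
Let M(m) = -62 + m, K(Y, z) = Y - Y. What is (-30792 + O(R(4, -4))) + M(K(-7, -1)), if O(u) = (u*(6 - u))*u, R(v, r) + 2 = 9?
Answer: -30903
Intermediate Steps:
R(v, r) = 7 (R(v, r) = -2 + 9 = 7)
O(u) = u²*(6 - u)
K(Y, z) = 0
(-30792 + O(R(4, -4))) + M(K(-7, -1)) = (-30792 + 7²*(6 - 1*7)) + (-62 + 0) = (-30792 + 49*(6 - 7)) - 62 = (-30792 + 49*(-1)) - 62 = (-30792 - 49) - 62 = -30841 - 62 = -30903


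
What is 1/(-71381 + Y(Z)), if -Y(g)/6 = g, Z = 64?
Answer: -1/71765 ≈ -1.3934e-5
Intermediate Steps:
Y(g) = -6*g
1/(-71381 + Y(Z)) = 1/(-71381 - 6*64) = 1/(-71381 - 384) = 1/(-71765) = -1/71765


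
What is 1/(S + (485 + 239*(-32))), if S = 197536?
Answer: 1/190373 ≈ 5.2528e-6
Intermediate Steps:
1/(S + (485 + 239*(-32))) = 1/(197536 + (485 + 239*(-32))) = 1/(197536 + (485 - 7648)) = 1/(197536 - 7163) = 1/190373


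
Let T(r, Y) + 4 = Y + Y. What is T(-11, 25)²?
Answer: 2116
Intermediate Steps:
T(r, Y) = -4 + 2*Y (T(r, Y) = -4 + (Y + Y) = -4 + 2*Y)
T(-11, 25)² = (-4 + 2*25)² = (-4 + 50)² = 46² = 2116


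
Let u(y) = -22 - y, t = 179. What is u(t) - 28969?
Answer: -29170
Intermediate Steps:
u(t) - 28969 = (-22 - 1*179) - 28969 = (-22 - 179) - 28969 = -201 - 28969 = -29170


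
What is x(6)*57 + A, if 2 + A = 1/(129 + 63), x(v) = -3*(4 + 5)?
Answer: -295871/192 ≈ -1541.0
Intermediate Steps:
x(v) = -27 (x(v) = -3*9 = -27)
A = -383/192 (A = -2 + 1/(129 + 63) = -2 + 1/192 = -383/192 ≈ -1.9948)
x(6)*57 + A = -27*57 - 383/192 = -1539 - 383/192 = -295871/192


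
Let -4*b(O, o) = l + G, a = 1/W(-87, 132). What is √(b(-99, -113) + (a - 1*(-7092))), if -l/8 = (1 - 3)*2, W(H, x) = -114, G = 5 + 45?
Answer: 5*√919011/57 ≈ 84.092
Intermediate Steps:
G = 50
a = -1/114 (a = 1/(-114) = -1/114 ≈ -0.0087719)
l = 32 (l = -8*(1 - 3)*2 = -(-16)*2 = -8*(-4) = 32)
b(O, o) = -41/2 (b(O, o) = -(32 + 50)/4 = -¼*82 = -41/2)
√(b(-99, -113) + (a - 1*(-7092))) = √(-41/2 + (-1/114 - 1*(-7092))) = √(-41/2 + (-1/114 + 7092)) = √(-41/2 + 808487/114) = √(403075/57) = 5*√919011/57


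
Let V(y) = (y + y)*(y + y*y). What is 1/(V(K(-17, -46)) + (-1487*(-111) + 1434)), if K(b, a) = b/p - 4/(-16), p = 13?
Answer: 70304/11704974189 ≈ 6.0063e-6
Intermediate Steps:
K(b, a) = ¼ + b/13 (K(b, a) = b/13 - 4/(-16) = b*(1/13) - 4*(-1/16) = b/13 + ¼ = ¼ + b/13)
V(y) = 2*y*(y + y²) (V(y) = (2*y)*(y + y²) = 2*y*(y + y²))
1/(V(K(-17, -46)) + (-1487*(-111) + 1434)) = 1/(2*(¼ + (1/13)*(-17))²*(1 + (¼ + (1/13)*(-17))) + (-1487*(-111) + 1434)) = 1/(2*(¼ - 17/13)²*(1 + (¼ - 17/13)) + (165057 + 1434)) = 1/(2*(-55/52)²*(1 - 55/52) + 166491) = 1/(2*(3025/2704)*(-3/52) + 166491) = 1/(-9075/70304 + 166491) = 1/(11704974189/70304) = 70304/11704974189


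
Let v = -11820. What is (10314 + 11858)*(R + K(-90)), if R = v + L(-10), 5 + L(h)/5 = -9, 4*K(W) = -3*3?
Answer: -263674967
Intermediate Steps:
K(W) = -9/4 (K(W) = (-3*3)/4 = (¼)*(-9) = -9/4)
L(h) = -70 (L(h) = -25 + 5*(-9) = -25 - 45 = -70)
R = -11890 (R = -11820 - 70 = -11890)
(10314 + 11858)*(R + K(-90)) = (10314 + 11858)*(-11890 - 9/4) = 22172*(-47569/4) = -263674967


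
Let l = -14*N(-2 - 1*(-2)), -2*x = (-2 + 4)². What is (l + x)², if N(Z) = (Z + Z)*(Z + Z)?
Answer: 4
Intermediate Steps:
x = -2 (x = -(-2 + 4)²/2 = -½*2² = -½*4 = -2)
N(Z) = 4*Z² (N(Z) = (2*Z)*(2*Z) = 4*Z²)
l = 0 (l = -56*(-2 - 1*(-2))² = -56*(-2 + 2)² = -56*0² = -56*0 = -14*0 = 0)
(l + x)² = (0 - 2)² = (-2)² = 4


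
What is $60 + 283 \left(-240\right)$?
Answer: $-67860$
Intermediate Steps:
$60 + 283 \left(-240\right) = 60 - 67920 = -67860$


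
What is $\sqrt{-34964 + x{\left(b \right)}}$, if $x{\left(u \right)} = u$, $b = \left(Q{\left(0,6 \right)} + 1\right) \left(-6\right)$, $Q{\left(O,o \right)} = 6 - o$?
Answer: $i \sqrt{34970} \approx 187.0 i$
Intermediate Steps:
$b = -6$ ($b = \left(\left(6 - 6\right) + 1\right) \left(-6\right) = \left(0 + 1\right) \left(-6\right) = 1 \left(-6\right) = -6$)
$\sqrt{-34964 + x{\left(b \right)}} = \sqrt{-34964 - 6} = \sqrt{-34970} = i \sqrt{34970}$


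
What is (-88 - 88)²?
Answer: 30976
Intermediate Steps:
(-88 - 88)² = (-176)² = 30976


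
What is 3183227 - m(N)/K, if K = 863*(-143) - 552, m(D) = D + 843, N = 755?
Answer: 394596003745/123961 ≈ 3.1832e+6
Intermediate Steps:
m(D) = 843 + D
K = -123961 (K = -123409 - 552 = -123961)
3183227 - m(N)/K = 3183227 - (843 + 755)/(-123961) = 3183227 - 1598*(-1)/123961 = 3183227 - 1*(-1598/123961) = 3183227 + 1598/123961 = 394596003745/123961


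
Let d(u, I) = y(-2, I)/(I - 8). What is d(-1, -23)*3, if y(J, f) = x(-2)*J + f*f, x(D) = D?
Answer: -1599/31 ≈ -51.581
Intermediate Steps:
y(J, f) = f² - 2*J (y(J, f) = -2*J + f*f = -2*J + f² = f² - 2*J)
d(u, I) = (4 + I²)/(-8 + I) (d(u, I) = (I² - 2*(-2))/(I - 8) = (I² + 4)/(-8 + I) = (4 + I²)/(-8 + I))
d(-1, -23)*3 = ((4 + (-23)²)/(-8 - 23))*3 = ((4 + 529)/(-31))*3 = -1/31*533*3 = -533/31*3 = -1599/31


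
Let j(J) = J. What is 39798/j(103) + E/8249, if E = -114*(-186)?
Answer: 330477714/849647 ≈ 388.96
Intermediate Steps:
E = 21204
39798/j(103) + E/8249 = 39798/103 + 21204/8249 = 330477714/849647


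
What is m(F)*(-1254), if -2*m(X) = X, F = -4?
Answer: -2508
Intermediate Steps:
m(X) = -X/2
m(F)*(-1254) = -½*(-4)*(-1254) = 2*(-1254) = -2508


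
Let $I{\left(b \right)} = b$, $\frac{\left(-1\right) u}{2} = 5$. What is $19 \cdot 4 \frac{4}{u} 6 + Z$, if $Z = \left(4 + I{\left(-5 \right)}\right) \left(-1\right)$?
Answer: $- \frac{907}{5} \approx -181.4$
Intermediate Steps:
$u = -10$ ($u = \left(-2\right) 5 = -10$)
$Z = 1$ ($Z = \left(4 - 5\right) \left(-1\right) = \left(-1\right) \left(-1\right) = 1$)
$19 \cdot 4 \frac{4}{u} 6 + Z = 19 \cdot 4 \frac{4}{-10} \cdot 6 + 1 = 19 \cdot 4 \cdot 4 \left(- \frac{1}{10}\right) 6 + 1 = 19 \cdot 4 \left(- \frac{2}{5}\right) 6 + 1 = 19 \left(\left(- \frac{8}{5}\right) 6\right) + 1 = 19 \left(- \frac{48}{5}\right) + 1 = - \frac{912}{5} + 1 = - \frac{907}{5}$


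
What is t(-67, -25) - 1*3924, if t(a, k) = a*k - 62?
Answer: -2311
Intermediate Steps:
t(a, k) = -62 + a*k
t(-67, -25) - 1*3924 = (-62 - 67*(-25)) - 1*3924 = (-62 + 1675) - 3924 = 1613 - 3924 = -2311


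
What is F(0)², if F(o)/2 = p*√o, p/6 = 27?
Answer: 0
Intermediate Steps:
p = 162 (p = 6*27 = 162)
F(o) = 324*√o (F(o) = 2*(162*√o) = 324*√o)
F(0)² = (324*√0)² = (324*0)² = 0² = 0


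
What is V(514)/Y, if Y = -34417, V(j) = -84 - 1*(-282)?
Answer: -198/34417 ≈ -0.0057530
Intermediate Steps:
V(j) = 198 (V(j) = -84 + 282 = 198)
V(514)/Y = 198/(-34417) = 198*(-1/34417) = -198/34417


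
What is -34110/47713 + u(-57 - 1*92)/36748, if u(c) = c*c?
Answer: -194197967/1753357324 ≈ -0.11076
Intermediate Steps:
u(c) = c²
-34110/47713 + u(-57 - 1*92)/36748 = -34110/47713 + (-57 - 1*92)²/36748 = -34110*1/47713 + (-57 - 92)²*(1/36748) = -34110/47713 + (-149)²*(1/36748) = -34110/47713 + 22201*(1/36748) = -34110/47713 + 22201/36748 = -194197967/1753357324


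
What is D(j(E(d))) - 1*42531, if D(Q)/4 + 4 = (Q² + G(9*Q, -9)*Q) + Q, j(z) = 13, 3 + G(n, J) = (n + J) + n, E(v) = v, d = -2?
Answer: -30275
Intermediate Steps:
G(n, J) = -3 + J + 2*n (G(n, J) = -3 + ((n + J) + n) = -3 + ((J + n) + n) = -3 + (J + 2*n) = -3 + J + 2*n)
D(Q) = -16 + 4*Q + 4*Q² + 4*Q*(-12 + 18*Q) (D(Q) = -16 + 4*((Q² + (-3 - 9 + 2*(9*Q))*Q) + Q) = -16 + 4*((Q² + (-3 - 9 + 18*Q)*Q) + Q) = -16 + 4*((Q² + (-12 + 18*Q)*Q) + Q) = -16 + 4*((Q² + Q*(-12 + 18*Q)) + Q) = -16 + 4*(Q + Q² + Q*(-12 + 18*Q)) = -16 + (4*Q + 4*Q² + 4*Q*(-12 + 18*Q)) = -16 + 4*Q + 4*Q² + 4*Q*(-12 + 18*Q))
D(j(E(d))) - 1*42531 = (-16 - 44*13 + 76*13²) - 1*42531 = (-16 - 572 + 76*169) - 42531 = (-16 - 572 + 12844) - 42531 = 12256 - 42531 = -30275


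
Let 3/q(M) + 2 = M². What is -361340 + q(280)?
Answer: -28328333317/78398 ≈ -3.6134e+5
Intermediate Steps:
q(M) = 3/(-2 + M²)
-361340 + q(280) = -361340 + 3/(-2 + 280²) = -361340 + 3/(-2 + 78400) = -361340 + 3/78398 = -28328333317/78398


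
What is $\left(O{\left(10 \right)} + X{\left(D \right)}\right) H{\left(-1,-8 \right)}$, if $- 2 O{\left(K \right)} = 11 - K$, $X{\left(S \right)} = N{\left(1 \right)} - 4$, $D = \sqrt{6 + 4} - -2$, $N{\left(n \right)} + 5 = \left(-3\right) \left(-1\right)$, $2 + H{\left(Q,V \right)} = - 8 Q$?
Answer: $-39$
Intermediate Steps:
$H{\left(Q,V \right)} = -2 - 8 Q$
$N{\left(n \right)} = -2$ ($N{\left(n \right)} = -5 - -3 = -5 + 3 = -2$)
$D = 2 + \sqrt{10}$ ($D = \sqrt{10} + 2 = 2 + \sqrt{10} \approx 5.1623$)
$X{\left(S \right)} = -6$ ($X{\left(S \right)} = -2 - 4 = -6$)
$O{\left(K \right)} = - \frac{11}{2} + \frac{K}{2}$ ($O{\left(K \right)} = - \frac{11 - K}{2} = - \frac{11}{2} + \frac{K}{2}$)
$\left(O{\left(10 \right)} + X{\left(D \right)}\right) H{\left(-1,-8 \right)} = \left(\left(- \frac{11}{2} + \frac{1}{2} \cdot 10\right) - 6\right) \left(-2 - -8\right) = \left(\left(- \frac{11}{2} + 5\right) - 6\right) \left(-2 + 8\right) = \left(- \frac{1}{2} - 6\right) 6 = \left(- \frac{13}{2}\right) 6 = -39$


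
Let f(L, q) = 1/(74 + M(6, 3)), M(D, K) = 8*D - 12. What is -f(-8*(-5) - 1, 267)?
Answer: -1/110 ≈ -0.0090909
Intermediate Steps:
M(D, K) = -12 + 8*D
f(L, q) = 1/110 (f(L, q) = 1/(74 + (-12 + 8*6)) = 1/(74 + (-12 + 48)) = 1/(74 + 36) = 1/110)
-f(-8*(-5) - 1, 267) = -1*1/110 = -1/110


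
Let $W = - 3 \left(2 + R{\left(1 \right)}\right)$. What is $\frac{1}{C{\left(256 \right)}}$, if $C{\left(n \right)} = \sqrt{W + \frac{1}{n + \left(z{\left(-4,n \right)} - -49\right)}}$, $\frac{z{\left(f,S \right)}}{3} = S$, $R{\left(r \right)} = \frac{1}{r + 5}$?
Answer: $- \frac{i \sqrt{29930262}}{13947} \approx - 0.39226 i$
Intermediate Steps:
$R{\left(r \right)} = \frac{1}{5 + r}$
$W = - \frac{13}{2}$ ($W = - 3 \left(2 + \frac{1}{5 + 1}\right) = - 3 \left(2 + \frac{1}{6}\right) = \left(-3\right) \frac{13}{6} = - \frac{13}{2} \approx -6.5$)
$z{\left(f,S \right)} = 3 S$
$C{\left(n \right)} = \sqrt{- \frac{13}{2} + \frac{1}{49 + 4 n}}$ ($C{\left(n \right)} = \sqrt{- \frac{13}{2} + \frac{1}{n + \left(3 n - -49\right)}} = \sqrt{- \frac{13}{2} + \frac{1}{n + \left(3 n + 49\right)}} = \sqrt{- \frac{13}{2} + \frac{1}{n + \left(49 + 3 n\right)}} = \sqrt{- \frac{13}{2} + \frac{1}{49 + 4 n}}$)
$\frac{1}{C{\left(256 \right)}} = \frac{1}{\frac{1}{2} \sqrt{2} \sqrt{\frac{-635 - 13312}{49 + 4 \cdot 256}}} = \frac{1}{\frac{1}{2} \sqrt{2} \sqrt{\frac{-635 - 13312}{49 + 1024}}} = \frac{1}{\frac{1}{2} \sqrt{2} \sqrt{\frac{1}{1073} \left(-13947\right)}} = \frac{1}{\frac{1}{2} \sqrt{2} \sqrt{- \frac{13947}{1073}}} = \frac{1}{\frac{1}{2} \sqrt{2} \frac{i \sqrt{14965131}}{1073}} = \frac{1}{\frac{1}{2146} i \sqrt{29930262}} = - \frac{i \sqrt{29930262}}{13947}$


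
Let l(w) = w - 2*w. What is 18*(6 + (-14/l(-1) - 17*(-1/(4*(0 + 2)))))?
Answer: -423/4 ≈ -105.75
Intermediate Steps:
l(w) = -w
18*(6 + (-14/l(-1) - 17*(-1/(4*(0 + 2))))) = 18*(6 + (-14/((-1*(-1))) - 17*(-1/(4*(0 + 2))))) = 18*(6 + (-14/1 - 17/(2*(-4)))) = 18*(6 + (-14*1 - 17/(-8))) = 18*(6 + (-14 - 17*(-1/8))) = 18*(6 + (-14 + 17/8)) = 18*(6 - 95/8) = 18*(-47/8) = -423/4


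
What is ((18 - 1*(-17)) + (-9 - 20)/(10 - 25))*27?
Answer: 4986/5 ≈ 997.20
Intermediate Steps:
((18 - 1*(-17)) + (-9 - 20)/(10 - 25))*27 = ((18 + 17) - 29/(-15))*27 = (35 - 29*(-1/15))*27 = (35 + 29/15)*27 = (554/15)*27 = 4986/5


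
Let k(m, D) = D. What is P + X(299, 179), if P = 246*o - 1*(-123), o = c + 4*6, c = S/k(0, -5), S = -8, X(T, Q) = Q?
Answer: 32998/5 ≈ 6599.6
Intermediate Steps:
c = 8/5 (c = -8/(-5) = -8*(-⅕) = 8/5 ≈ 1.6000)
o = 128/5 (o = 8/5 + 4*6 = 8/5 + 24 = 128/5 ≈ 25.600)
P = 32103/5 (P = 246*(128/5) - 1*(-123) = 31488/5 + 123 = 32103/5 ≈ 6420.6)
P + X(299, 179) = 32103/5 + 179 = 32998/5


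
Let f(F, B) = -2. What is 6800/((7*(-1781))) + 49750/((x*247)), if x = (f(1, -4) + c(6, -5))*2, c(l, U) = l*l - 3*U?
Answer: 192575/127547 ≈ 1.5098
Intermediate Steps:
c(l, U) = l**2 - 3*U
x = 98 (x = (-2 + (6**2 - 3*(-5)))*2 = (-2 + (36 + 15))*2 = (-2 + 51)*2 = 49*2 = 98)
6800/((7*(-1781))) + 49750/((x*247)) = 6800/((7*(-1781))) + 49750/((98*247)) = 6800/(-12467) + 49750/24206 = 6800*(-1/12467) + 49750*(1/24206) = -6800/12467 + 24875/12103 = 192575/127547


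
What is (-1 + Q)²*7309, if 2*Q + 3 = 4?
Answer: 7309/4 ≈ 1827.3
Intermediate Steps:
Q = ½ (Q = -3/2 + (½)*4 = -3/2 + 2 = ½ ≈ 0.50000)
(-1 + Q)²*7309 = (-1 + ½)²*7309 = (-½)²*7309 = (¼)*7309 = 7309/4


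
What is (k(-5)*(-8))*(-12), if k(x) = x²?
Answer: 2400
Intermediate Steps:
(k(-5)*(-8))*(-12) = ((-5)²*(-8))*(-12) = (25*(-8))*(-12) = -200*(-12) = 2400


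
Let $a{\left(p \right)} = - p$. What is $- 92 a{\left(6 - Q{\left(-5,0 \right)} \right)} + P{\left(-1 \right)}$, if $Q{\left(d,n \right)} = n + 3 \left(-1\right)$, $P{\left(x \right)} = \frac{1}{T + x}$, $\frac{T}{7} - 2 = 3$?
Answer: $\frac{28153}{34} \approx 828.03$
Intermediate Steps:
$T = 35$ ($T = 14 + 7 \cdot 3 = 14 + 21 = 35$)
$P{\left(x \right)} = \frac{1}{35 + x}$
$Q{\left(d,n \right)} = -3 + n$ ($Q{\left(d,n \right)} = n - 3 = -3 + n$)
$- 92 a{\left(6 - Q{\left(-5,0 \right)} \right)} + P{\left(-1 \right)} = - 92 \left(- (6 - \left(-3 + 0\right))\right) + \frac{1}{35 - 1} = - 92 \left(- (6 - -3)\right) + \frac{1}{34} = - 92 \left(- (6 + 3)\right) + \frac{1}{34} = - 92 \left(\left(-1\right) 9\right) + \frac{1}{34} = \left(-92\right) \left(-9\right) + \frac{1}{34} = 828 + \frac{1}{34} = \frac{28153}{34}$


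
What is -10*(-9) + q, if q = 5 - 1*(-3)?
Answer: 98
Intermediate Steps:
q = 8 (q = 5 + 3 = 8)
-10*(-9) + q = -10*(-9) + 8 = 90 + 8 = 98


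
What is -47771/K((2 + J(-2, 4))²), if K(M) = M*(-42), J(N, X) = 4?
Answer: 47771/1512 ≈ 31.595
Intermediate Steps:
K(M) = -42*M
-47771/K((2 + J(-2, 4))²) = -47771*(-1/(42*(2 + 4)²)) = -47771/((-42*6²)) = -47771/((-42*36)) = -47771/(-1512) = -47771*(-1/1512) = 47771/1512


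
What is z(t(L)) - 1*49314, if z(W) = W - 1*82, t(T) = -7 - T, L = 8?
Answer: -49411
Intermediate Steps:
z(W) = -82 + W (z(W) = W - 82 = -82 + W)
z(t(L)) - 1*49314 = (-82 + (-7 - 1*8)) - 1*49314 = (-82 + (-7 - 8)) - 49314 = (-82 - 15) - 49314 = -97 - 49314 = -49411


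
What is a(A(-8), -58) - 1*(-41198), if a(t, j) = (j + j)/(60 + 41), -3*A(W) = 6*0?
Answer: 4160882/101 ≈ 41197.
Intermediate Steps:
A(W) = 0 (A(W) = -2*0 = -1/3*0 = 0)
a(t, j) = 2*j/101 (a(t, j) = (2*j)/101 = (2*j)*(1/101) = 2*j/101)
a(A(-8), -58) - 1*(-41198) = (2/101)*(-58) - 1*(-41198) = -116/101 + 41198 = 4160882/101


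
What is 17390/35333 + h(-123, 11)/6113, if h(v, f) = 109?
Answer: 110156367/215990629 ≈ 0.51000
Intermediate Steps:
17390/35333 + h(-123, 11)/6113 = 17390/35333 + 109/6113 = 110156367/215990629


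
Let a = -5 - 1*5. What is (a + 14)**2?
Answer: 16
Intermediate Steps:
a = -10 (a = -5 - 5 = -10)
(a + 14)**2 = (-10 + 14)**2 = 4**2 = 16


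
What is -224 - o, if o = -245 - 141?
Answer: 162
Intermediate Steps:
o = -386
-224 - o = -224 - 1*(-386) = -224 + 386 = 162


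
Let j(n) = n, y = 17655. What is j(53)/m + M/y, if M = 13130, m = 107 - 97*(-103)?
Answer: 809227/1080486 ≈ 0.74895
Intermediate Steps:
m = 10098 (m = 107 + 9991 = 10098)
j(53)/m + M/y = 53/10098 + 13130/17655 = 53*(1/10098) + 13130*(1/17655) = 53/10098 + 2626/3531 = 809227/1080486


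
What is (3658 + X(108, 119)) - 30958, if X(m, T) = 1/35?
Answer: -955499/35 ≈ -27300.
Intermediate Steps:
X(m, T) = 1/35
(3658 + X(108, 119)) - 30958 = (3658 + 1/35) - 30958 = 128031/35 - 30958 = -955499/35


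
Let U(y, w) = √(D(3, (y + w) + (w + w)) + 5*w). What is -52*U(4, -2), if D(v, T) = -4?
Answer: -52*I*√14 ≈ -194.57*I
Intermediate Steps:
U(y, w) = √(-4 + 5*w)
-52*U(4, -2) = -52*√(-4 + 5*(-2)) = -52*√(-4 - 10) = -52*I*√14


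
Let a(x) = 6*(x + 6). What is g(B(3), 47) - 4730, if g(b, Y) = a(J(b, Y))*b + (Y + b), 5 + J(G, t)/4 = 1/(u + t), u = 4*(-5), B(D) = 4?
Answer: -45103/9 ≈ -5011.4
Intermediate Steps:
u = -20
J(G, t) = -20 + 4/(-20 + t)
a(x) = 36 + 6*x (a(x) = 6*(6 + x) = 36 + 6*x)
g(b, Y) = Y + b + b*(36 + 24*(101 - 5*Y)/(-20 + Y)) (g(b, Y) = (36 + 6*(4*(101 - 5*Y)/(-20 + Y)))*b + (Y + b) = (36 + 24*(101 - 5*Y)/(-20 + Y))*b + (Y + b) = b*(36 + 24*(101 - 5*Y)/(-20 + Y)) + (Y + b) = Y + b + b*(36 + 24*(101 - 5*Y)/(-20 + Y)))
g(B(3), 47) - 4730 = ((-20 + 47)*(47 + 4) + 12*4*(142 - 7*47))/(-20 + 47) - 4730 = (27*51 + 12*4*(142 - 329))/27 - 4730 = (1377 + 12*4*(-187))/27 - 4730 = (1377 - 8976)/27 - 4730 = (1/27)*(-7599) - 4730 = -2533/9 - 4730 = -45103/9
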